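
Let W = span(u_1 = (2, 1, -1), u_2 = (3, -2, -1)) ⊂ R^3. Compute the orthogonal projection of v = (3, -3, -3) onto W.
proj_W(v) = (222/59, -162/59, -72/59)

Set up U = [u_1 | ... | u_2] ∈ R^(3×2). The projector onto W = col(U) is P = U (U^T U)^(-1) U^T.
Compute U^T U =
  [6, 5]
  [5, 14],
and U^T v = (6, 18).
Solve U^T U · c = U^T v for the coefficients: c = (-6/59, 78/59). The projection is proj_W(v) = U c.
Check: (v - proj_W(v)) · u_1 = 0  (should be 0).
Check: (v - proj_W(v)) · u_2 = 0  (should be 0).
Result: proj_W(v) = (222/59, -162/59, -72/59).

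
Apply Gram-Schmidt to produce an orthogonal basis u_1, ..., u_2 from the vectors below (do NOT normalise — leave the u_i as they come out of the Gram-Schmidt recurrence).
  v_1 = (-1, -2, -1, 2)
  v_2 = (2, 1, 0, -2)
Orthogonal basis:
  u_1 = (-1, -2, -1, 2)
  u_2 = (6/5, -3/5, -4/5, -2/5)

Apply the Gram-Schmidt recurrence
  u_1 = v_1
  u_i = v_i − Σ_{j<i} ((v_i · u_j) / (u_j · u_j)) · u_j.

Step by step this gives:
  u_1 = (-1, -2, -1, 2)
  u_2 = (6/5, -3/5, -4/5, -2/5)

Orthogonality check:
  u_2 · u_1 = 0 (should be 0)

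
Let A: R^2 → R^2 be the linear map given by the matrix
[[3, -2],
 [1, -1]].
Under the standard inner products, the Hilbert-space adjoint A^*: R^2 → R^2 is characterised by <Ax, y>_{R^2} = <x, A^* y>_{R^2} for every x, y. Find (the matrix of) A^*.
A^* = A^T =
[[3, 1],
 [-2, -1]]

For real matrices with standard dot products, the defining identity <Ax, y> = <x, A^* y> gives (Ax)^T y = x^T (A^*) y, i.e. x^T A^T y = x^T (A^*) y. Since this holds for all x, y, we must have A^* = A^T. Therefore
A^* =
[[3, 1],
 [-2, -1]].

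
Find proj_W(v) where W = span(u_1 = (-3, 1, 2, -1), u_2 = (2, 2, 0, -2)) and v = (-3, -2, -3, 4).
proj_W(v) = (-21/11, -39/11, -9/11, 39/11)

Set up U = [u_1 | ... | u_2] ∈ R^(4×2). The projector onto W = col(U) is P = U (U^T U)^(-1) U^T.
Compute U^T U =
  [15, -2]
  [-2, 12],
and U^T v = (-3, -18).
Solve U^T U · c = U^T v for the coefficients: c = (-9/22, -69/44). The projection is proj_W(v) = U c.
Check: (v - proj_W(v)) · u_1 = 0  (should be 0).
Check: (v - proj_W(v)) · u_2 = 0  (should be 0).
Result: proj_W(v) = (-21/11, -39/11, -9/11, 39/11).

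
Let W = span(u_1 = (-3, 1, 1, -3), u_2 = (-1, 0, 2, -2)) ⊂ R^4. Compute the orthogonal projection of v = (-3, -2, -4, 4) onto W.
proj_W(v) = (-25/59, 62/59, -260/59, 136/59)

Set up U = [u_1 | ... | u_2] ∈ R^(4×2). The projector onto W = col(U) is P = U (U^T U)^(-1) U^T.
Compute U^T U =
  [20, 11]
  [11, 9],
and U^T v = (-9, -13).
Solve U^T U · c = U^T v for the coefficients: c = (62/59, -161/59). The projection is proj_W(v) = U c.
Check: (v - proj_W(v)) · u_1 = 0  (should be 0).
Check: (v - proj_W(v)) · u_2 = 0  (should be 0).
Result: proj_W(v) = (-25/59, 62/59, -260/59, 136/59).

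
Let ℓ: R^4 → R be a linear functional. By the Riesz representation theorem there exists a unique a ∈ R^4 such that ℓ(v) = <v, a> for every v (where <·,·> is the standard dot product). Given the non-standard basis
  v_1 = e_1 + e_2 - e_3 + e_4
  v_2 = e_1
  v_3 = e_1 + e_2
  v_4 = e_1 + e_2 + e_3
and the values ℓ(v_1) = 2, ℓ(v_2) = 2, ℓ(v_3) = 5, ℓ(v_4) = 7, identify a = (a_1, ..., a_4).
a = (2, 3, 2, -1)

Write a = (a_1, ..., a_4) in the standard basis. For each basis vector v_i, ℓ(v_i) = <v_i, a> is a linear equation in the a_j's. Collect the n equations into a matrix system V a = ℓ, where row i of V is v_i (expressed in the standard basis). Since V is invertible (lower-triangular with 1s on the diagonal, up to permutation), solve by back-substitution:
  V =
[[1, 1, -1, 1],
 [1, 0, 0, 0],
 [1, 1, 0, 0],
 [1, 1, 1, 0]]
  V a = (2, 2, 5, 7)
Solving gives a = (2, 3, 2, -1).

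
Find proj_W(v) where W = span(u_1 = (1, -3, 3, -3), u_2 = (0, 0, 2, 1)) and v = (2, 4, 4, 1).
proj_W(v) = (-32/131, 96/131, 414/131, 351/131)

Set up U = [u_1 | ... | u_2] ∈ R^(4×2). The projector onto W = col(U) is P = U (U^T U)^(-1) U^T.
Compute U^T U =
  [28, 3]
  [3, 5],
and U^T v = (-1, 9).
Solve U^T U · c = U^T v for the coefficients: c = (-32/131, 255/131). The projection is proj_W(v) = U c.
Check: (v - proj_W(v)) · u_1 = 0  (should be 0).
Check: (v - proj_W(v)) · u_2 = 0  (should be 0).
Result: proj_W(v) = (-32/131, 96/131, 414/131, 351/131).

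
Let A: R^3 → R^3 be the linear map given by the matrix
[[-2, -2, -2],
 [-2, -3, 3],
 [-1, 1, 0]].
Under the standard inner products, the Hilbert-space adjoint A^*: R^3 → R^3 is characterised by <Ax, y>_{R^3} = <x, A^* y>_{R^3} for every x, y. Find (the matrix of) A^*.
A^* = A^T =
[[-2, -2, -1],
 [-2, -3, 1],
 [-2, 3, 0]]

For real matrices with standard dot products, the defining identity <Ax, y> = <x, A^* y> gives (Ax)^T y = x^T (A^*) y, i.e. x^T A^T y = x^T (A^*) y. Since this holds for all x, y, we must have A^* = A^T. Therefore
A^* =
[[-2, -2, -1],
 [-2, -3, 1],
 [-2, 3, 0]].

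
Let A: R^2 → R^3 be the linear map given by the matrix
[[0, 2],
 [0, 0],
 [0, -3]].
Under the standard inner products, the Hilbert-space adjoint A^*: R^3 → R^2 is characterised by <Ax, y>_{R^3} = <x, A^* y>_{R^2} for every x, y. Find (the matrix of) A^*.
A^* = A^T =
[[0, 0, 0],
 [2, 0, -3]]

For real matrices with standard dot products, the defining identity <Ax, y> = <x, A^* y> gives (Ax)^T y = x^T (A^*) y, i.e. x^T A^T y = x^T (A^*) y. Since this holds for all x, y, we must have A^* = A^T. Therefore
A^* =
[[0, 0, 0],
 [2, 0, -3]].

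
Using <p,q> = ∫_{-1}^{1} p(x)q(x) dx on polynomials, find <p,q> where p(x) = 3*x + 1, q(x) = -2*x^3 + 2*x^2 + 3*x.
<p,q> = 74/15

Expand the product: p(x)·q(x) = -6*x^4 + 4*x^3 + 11*x^2 + 3*x.
∫_{-1}^{1} of each monomial x^k gives [2/(k+1) if k even, 0 if k odd]. Integrating term-by-term (or equivalently evaluating the antiderivative F(x) = -6*x^5/5 + x^4 + 11*x^3/3 + 3*x^2/2 at the endpoints):
  F(1) − F(−1) = 149/30 − (1/30) = 74/15.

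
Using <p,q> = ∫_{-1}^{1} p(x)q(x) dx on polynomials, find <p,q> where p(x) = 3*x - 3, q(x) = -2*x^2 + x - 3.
<p,q> = 24

Expand the product: p(x)·q(x) = -6*x^3 + 9*x^2 - 12*x + 9.
∫_{-1}^{1} of each monomial x^k gives [2/(k+1) if k even, 0 if k odd]. Integrating term-by-term (or equivalently evaluating the antiderivative F(x) = -3*x^4/2 + 3*x^3 - 6*x^2 + 9*x at the endpoints):
  F(1) − F(−1) = 9/2 − (-39/2) = 24.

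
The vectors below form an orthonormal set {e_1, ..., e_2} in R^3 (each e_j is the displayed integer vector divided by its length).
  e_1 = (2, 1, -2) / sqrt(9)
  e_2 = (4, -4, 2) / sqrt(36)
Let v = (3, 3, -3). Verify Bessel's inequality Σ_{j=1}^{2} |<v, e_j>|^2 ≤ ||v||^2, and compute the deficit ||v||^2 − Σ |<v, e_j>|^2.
Σ |<v, e_j>|^2 = 26; ||v||^2 = 27; deficit = 1

Write each e_j = u_j / sqrt(<u_j, u_j>) where u_j is the displayed integer vector. Then <v, e_j> = <v, u_j> / sqrt(<u_j, u_j>), so |<v, e_j>|^2 = <v, u_j>^2 / <u_j, u_j>.
Coefficients: <v, e_1> = 15/sqrt(9), <v, e_2> = -6/sqrt(36).
Square and sum: Σ |<v, e_j>|^2 = 26.
Compute ||v||^2 = v·v = 27.
Deficit = 27 − 26 = 1 ≥ 0, confirming Bessel's inequality. (The deficit equals ||v − Σ <v,e_j> e_j||^2, the squared distance from v to span{e_j}.)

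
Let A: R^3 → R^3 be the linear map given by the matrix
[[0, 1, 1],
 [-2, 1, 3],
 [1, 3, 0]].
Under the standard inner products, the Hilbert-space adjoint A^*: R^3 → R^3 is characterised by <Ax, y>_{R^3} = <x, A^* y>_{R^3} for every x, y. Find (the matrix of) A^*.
A^* = A^T =
[[0, -2, 1],
 [1, 1, 3],
 [1, 3, 0]]

For real matrices with standard dot products, the defining identity <Ax, y> = <x, A^* y> gives (Ax)^T y = x^T (A^*) y, i.e. x^T A^T y = x^T (A^*) y. Since this holds for all x, y, we must have A^* = A^T. Therefore
A^* =
[[0, -2, 1],
 [1, 1, 3],
 [1, 3, 0]].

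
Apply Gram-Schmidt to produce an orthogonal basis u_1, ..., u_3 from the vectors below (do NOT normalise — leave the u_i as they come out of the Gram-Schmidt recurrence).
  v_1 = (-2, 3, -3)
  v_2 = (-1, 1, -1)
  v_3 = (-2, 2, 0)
Orthogonal basis:
  u_1 = (-2, 3, -3)
  u_2 = (-3/11, -1/11, 1/11)
  u_3 = (0, 1, 1)

Apply the Gram-Schmidt recurrence
  u_1 = v_1
  u_i = v_i − Σ_{j<i} ((v_i · u_j) / (u_j · u_j)) · u_j.

Step by step this gives:
  u_1 = (-2, 3, -3)
  u_2 = (-3/11, -1/11, 1/11)
  u_3 = (0, 1, 1)

Orthogonality check:
  u_2 · u_1 = 0 (should be 0)
  u_3 · u_1 = 0 (should be 0)
  u_3 · u_2 = 0 (should be 0)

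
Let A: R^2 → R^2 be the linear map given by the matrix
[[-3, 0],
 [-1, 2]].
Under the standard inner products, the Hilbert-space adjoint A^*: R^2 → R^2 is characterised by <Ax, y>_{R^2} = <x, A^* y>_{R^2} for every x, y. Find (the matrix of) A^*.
A^* = A^T =
[[-3, -1],
 [0, 2]]

For real matrices with standard dot products, the defining identity <Ax, y> = <x, A^* y> gives (Ax)^T y = x^T (A^*) y, i.e. x^T A^T y = x^T (A^*) y. Since this holds for all x, y, we must have A^* = A^T. Therefore
A^* =
[[-3, -1],
 [0, 2]].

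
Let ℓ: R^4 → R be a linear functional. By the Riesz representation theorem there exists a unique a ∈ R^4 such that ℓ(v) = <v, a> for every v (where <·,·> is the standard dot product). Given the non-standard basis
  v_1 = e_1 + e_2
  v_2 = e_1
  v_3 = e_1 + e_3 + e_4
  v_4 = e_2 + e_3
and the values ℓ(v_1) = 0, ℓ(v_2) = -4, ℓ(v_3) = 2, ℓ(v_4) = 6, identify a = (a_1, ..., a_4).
a = (-4, 4, 2, 4)

Write a = (a_1, ..., a_4) in the standard basis. For each basis vector v_i, ℓ(v_i) = <v_i, a> is a linear equation in the a_j's. Collect the n equations into a matrix system V a = ℓ, where row i of V is v_i (expressed in the standard basis). Since V is invertible (lower-triangular with 1s on the diagonal, up to permutation), solve by back-substitution:
  V =
[[1, 1, 0, 0],
 [1, 0, 0, 0],
 [1, 0, 1, 1],
 [0, 1, 1, 0]]
  V a = (0, -4, 2, 6)
Solving gives a = (-4, 4, 2, 4).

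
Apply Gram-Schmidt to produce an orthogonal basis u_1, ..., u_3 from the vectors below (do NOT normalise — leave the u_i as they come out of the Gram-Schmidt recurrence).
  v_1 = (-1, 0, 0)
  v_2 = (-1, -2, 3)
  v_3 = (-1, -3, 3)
Orthogonal basis:
  u_1 = (-1, 0, 0)
  u_2 = (0, -2, 3)
  u_3 = (0, -9/13, -6/13)

Apply the Gram-Schmidt recurrence
  u_1 = v_1
  u_i = v_i − Σ_{j<i} ((v_i · u_j) / (u_j · u_j)) · u_j.

Step by step this gives:
  u_1 = (-1, 0, 0)
  u_2 = (0, -2, 3)
  u_3 = (0, -9/13, -6/13)

Orthogonality check:
  u_2 · u_1 = 0 (should be 0)
  u_3 · u_1 = 0 (should be 0)
  u_3 · u_2 = 0 (should be 0)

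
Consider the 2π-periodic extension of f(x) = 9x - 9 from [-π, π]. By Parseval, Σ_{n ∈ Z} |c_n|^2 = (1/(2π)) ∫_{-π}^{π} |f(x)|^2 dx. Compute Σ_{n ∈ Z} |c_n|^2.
Σ |c_n|^2 = 27π^2 + 81

Expand and integrate term by term over [-π, π]:
  ∫ (9x)^2 dx = 81·(2π^3/3); ∫ 2·9·(-9)·x dx = 0 (odd integrand); ∫ (-9)^2 dx = 81·2π.
So (1/(2π)) ∫_{-π}^{π} (9x - 9)^2 dx = 81π^2/3 + 81 = 27π^2 + 81.
Parseval ⇒ Σ |c_n|^2 = 27π^2 + 81.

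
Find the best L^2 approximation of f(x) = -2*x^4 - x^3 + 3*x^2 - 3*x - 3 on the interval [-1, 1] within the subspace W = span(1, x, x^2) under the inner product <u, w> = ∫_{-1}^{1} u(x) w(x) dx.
g(x) = 9*x^2/7 - 18*x/5 - 99/35

The best approximation g ∈ W is the orthogonal projection of f onto W. Writing g = a_0 + a_1 x + a_2 x^2, the coefficients solve the normal equations G · a = b where
  G_{ij} = <φ_i, φ_j> and b_i = <f, φ_i>, with φ_0 = 1, φ_1 = x, φ_2 = x^2.
G =
  [2, 0, 2/3]
  [0, 2/3, 0]
  [2/3, 0, 2/5],
b = (-24/5, -12/5, -48/35).
Solving gives a_0 = -99/35, a_1 = -18/5, a_2 = 9/7, so
  g(x) = 9*x^2/7 - 18*x/5 - 99/35.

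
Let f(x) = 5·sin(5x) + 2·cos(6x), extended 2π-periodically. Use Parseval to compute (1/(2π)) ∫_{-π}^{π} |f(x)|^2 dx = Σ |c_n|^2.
Σ |c_n|^2 = 29/2

Expand |f|^2 and use orthogonality of {sin(nx), cos(mx)} on [-π, π]:
  ∫_{-π}^{π} sin(nx)^2 dx = π, ∫ cos(mx)^2 dx = π, and cross terms integrate to 0.
So ∫_{-π}^{π} f(x)^2 dx = 5^2 · π + 2^2 · π = (25 + 4)π.
Divide by 2π: (25 + 4)/2 = 29/2.
By Parseval, this equals Σ |c_n|^2.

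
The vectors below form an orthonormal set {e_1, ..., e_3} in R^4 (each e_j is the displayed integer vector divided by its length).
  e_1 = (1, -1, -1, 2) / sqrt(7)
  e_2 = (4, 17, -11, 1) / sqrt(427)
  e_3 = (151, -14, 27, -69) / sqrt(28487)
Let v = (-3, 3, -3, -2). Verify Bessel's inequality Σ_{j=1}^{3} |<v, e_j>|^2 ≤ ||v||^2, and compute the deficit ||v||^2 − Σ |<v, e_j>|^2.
Σ |<v, e_j>|^2 = 11773/467; ||v||^2 = 31; deficit = 2704/467

Write each e_j = u_j / sqrt(<u_j, u_j>) where u_j is the displayed integer vector. Then <v, e_j> = <v, u_j> / sqrt(<u_j, u_j>), so |<v, e_j>|^2 = <v, u_j>^2 / <u_j, u_j>.
Coefficients: <v, e_1> = -7/sqrt(7), <v, e_2> = 70/sqrt(427), <v, e_3> = -438/sqrt(28487).
Square and sum: Σ |<v, e_j>|^2 = 11773/467.
Compute ||v||^2 = v·v = 31.
Deficit = 31 − 11773/467 = 2704/467 ≥ 0, confirming Bessel's inequality. (The deficit equals ||v − Σ <v,e_j> e_j||^2, the squared distance from v to span{e_j}.)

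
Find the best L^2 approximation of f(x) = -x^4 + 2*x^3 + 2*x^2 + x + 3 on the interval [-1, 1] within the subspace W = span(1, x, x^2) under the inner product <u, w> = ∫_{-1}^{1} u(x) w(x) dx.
g(x) = 8*x^2/7 + 11*x/5 + 108/35

The best approximation g ∈ W is the orthogonal projection of f onto W. Writing g = a_0 + a_1 x + a_2 x^2, the coefficients solve the normal equations G · a = b where
  G_{ij} = <φ_i, φ_j> and b_i = <f, φ_i>, with φ_0 = 1, φ_1 = x, φ_2 = x^2.
G =
  [2, 0, 2/3]
  [0, 2/3, 0]
  [2/3, 0, 2/5],
b = (104/15, 22/15, 88/35).
Solving gives a_0 = 108/35, a_1 = 11/5, a_2 = 8/7, so
  g(x) = 8*x^2/7 + 11*x/5 + 108/35.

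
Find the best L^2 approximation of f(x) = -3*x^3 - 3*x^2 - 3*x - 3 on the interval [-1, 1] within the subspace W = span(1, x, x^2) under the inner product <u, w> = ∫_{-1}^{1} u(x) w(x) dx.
g(x) = -3*x^2 - 24*x/5 - 3

The best approximation g ∈ W is the orthogonal projection of f onto W. Writing g = a_0 + a_1 x + a_2 x^2, the coefficients solve the normal equations G · a = b where
  G_{ij} = <φ_i, φ_j> and b_i = <f, φ_i>, with φ_0 = 1, φ_1 = x, φ_2 = x^2.
G =
  [2, 0, 2/3]
  [0, 2/3, 0]
  [2/3, 0, 2/5],
b = (-8, -16/5, -16/5).
Solving gives a_0 = -3, a_1 = -24/5, a_2 = -3, so
  g(x) = -3*x^2 - 24*x/5 - 3.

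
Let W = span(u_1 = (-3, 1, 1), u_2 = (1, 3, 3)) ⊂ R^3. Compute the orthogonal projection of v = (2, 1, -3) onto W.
proj_W(v) = (2, -1, -1)

Set up U = [u_1 | ... | u_2] ∈ R^(3×2). The projector onto W = col(U) is P = U (U^T U)^(-1) U^T.
Compute U^T U =
  [11, 3]
  [3, 19],
and U^T v = (-8, -4).
Solve U^T U · c = U^T v for the coefficients: c = (-7/10, -1/10). The projection is proj_W(v) = U c.
Check: (v - proj_W(v)) · u_1 = 0  (should be 0).
Check: (v - proj_W(v)) · u_2 = 0  (should be 0).
Result: proj_W(v) = (2, -1, -1).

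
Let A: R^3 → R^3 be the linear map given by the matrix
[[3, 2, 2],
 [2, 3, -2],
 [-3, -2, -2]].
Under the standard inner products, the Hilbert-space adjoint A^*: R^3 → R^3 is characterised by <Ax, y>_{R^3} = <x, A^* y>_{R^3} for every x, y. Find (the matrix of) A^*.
A^* = A^T =
[[3, 2, -3],
 [2, 3, -2],
 [2, -2, -2]]

For real matrices with standard dot products, the defining identity <Ax, y> = <x, A^* y> gives (Ax)^T y = x^T (A^*) y, i.e. x^T A^T y = x^T (A^*) y. Since this holds for all x, y, we must have A^* = A^T. Therefore
A^* =
[[3, 2, -3],
 [2, 3, -2],
 [2, -2, -2]].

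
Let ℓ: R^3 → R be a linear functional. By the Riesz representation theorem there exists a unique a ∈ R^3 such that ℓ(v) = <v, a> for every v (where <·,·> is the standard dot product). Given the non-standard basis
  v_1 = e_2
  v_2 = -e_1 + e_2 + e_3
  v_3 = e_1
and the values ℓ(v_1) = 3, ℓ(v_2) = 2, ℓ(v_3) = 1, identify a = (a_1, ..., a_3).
a = (1, 3, 0)

Write a = (a_1, ..., a_3) in the standard basis. For each basis vector v_i, ℓ(v_i) = <v_i, a> is a linear equation in the a_j's. Collect the n equations into a matrix system V a = ℓ, where row i of V is v_i (expressed in the standard basis). Since V is invertible (lower-triangular with 1s on the diagonal, up to permutation), solve by back-substitution:
  V =
[[0, 1, 0],
 [-1, 1, 1],
 [1, 0, 0]]
  V a = (3, 2, 1)
Solving gives a = (1, 3, 0).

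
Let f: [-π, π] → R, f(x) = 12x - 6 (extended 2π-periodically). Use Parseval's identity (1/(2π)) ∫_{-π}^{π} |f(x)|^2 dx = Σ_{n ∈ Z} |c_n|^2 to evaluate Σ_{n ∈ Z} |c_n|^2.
Σ |c_n|^2 = 48π^2 + 36

Expand and integrate term by term over [-π, π]:
  ∫ (12x)^2 dx = 144·(2π^3/3); ∫ 2·12·(-6)·x dx = 0 (odd integrand); ∫ (-6)^2 dx = 36·2π.
So (1/(2π)) ∫_{-π}^{π} (12x - 6)^2 dx = 144π^2/3 + 36 = 48π^2 + 36.
Parseval ⇒ Σ |c_n|^2 = 48π^2 + 36.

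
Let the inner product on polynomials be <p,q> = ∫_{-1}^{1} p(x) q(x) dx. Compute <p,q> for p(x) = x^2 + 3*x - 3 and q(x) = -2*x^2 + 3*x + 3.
<p,q> = -34/5

Expand the product: p(x)·q(x) = -2*x^4 - 3*x^3 + 18*x^2 - 9.
∫_{-1}^{1} of each monomial x^k gives [2/(k+1) if k even, 0 if k odd]. Integrating term-by-term (or equivalently evaluating the antiderivative F(x) = -2*x^5/5 - 3*x^4/4 + 6*x^3 - 9*x at the endpoints):
  F(1) − F(−1) = -83/20 − (53/20) = -34/5.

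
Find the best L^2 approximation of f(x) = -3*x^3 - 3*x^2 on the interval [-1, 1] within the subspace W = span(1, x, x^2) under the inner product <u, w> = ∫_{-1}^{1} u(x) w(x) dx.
g(x) = -3*x^2 - 9*x/5

The best approximation g ∈ W is the orthogonal projection of f onto W. Writing g = a_0 + a_1 x + a_2 x^2, the coefficients solve the normal equations G · a = b where
  G_{ij} = <φ_i, φ_j> and b_i = <f, φ_i>, with φ_0 = 1, φ_1 = x, φ_2 = x^2.
G =
  [2, 0, 2/3]
  [0, 2/3, 0]
  [2/3, 0, 2/5],
b = (-2, -6/5, -6/5).
Solving gives a_0 = 0, a_1 = -9/5, a_2 = -3, so
  g(x) = -3*x^2 - 9*x/5.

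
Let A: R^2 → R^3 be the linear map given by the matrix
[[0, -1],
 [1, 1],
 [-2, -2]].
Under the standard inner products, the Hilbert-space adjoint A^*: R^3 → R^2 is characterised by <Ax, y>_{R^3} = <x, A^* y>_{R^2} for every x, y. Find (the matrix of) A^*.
A^* = A^T =
[[0, 1, -2],
 [-1, 1, -2]]

For real matrices with standard dot products, the defining identity <Ax, y> = <x, A^* y> gives (Ax)^T y = x^T (A^*) y, i.e. x^T A^T y = x^T (A^*) y. Since this holds for all x, y, we must have A^* = A^T. Therefore
A^* =
[[0, 1, -2],
 [-1, 1, -2]].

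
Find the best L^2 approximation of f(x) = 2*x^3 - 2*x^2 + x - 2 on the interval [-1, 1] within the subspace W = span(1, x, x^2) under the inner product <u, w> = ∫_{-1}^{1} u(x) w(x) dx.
g(x) = -2*x^2 + 11*x/5 - 2

The best approximation g ∈ W is the orthogonal projection of f onto W. Writing g = a_0 + a_1 x + a_2 x^2, the coefficients solve the normal equations G · a = b where
  G_{ij} = <φ_i, φ_j> and b_i = <f, φ_i>, with φ_0 = 1, φ_1 = x, φ_2 = x^2.
G =
  [2, 0, 2/3]
  [0, 2/3, 0]
  [2/3, 0, 2/5],
b = (-16/3, 22/15, -32/15).
Solving gives a_0 = -2, a_1 = 11/5, a_2 = -2, so
  g(x) = -2*x^2 + 11*x/5 - 2.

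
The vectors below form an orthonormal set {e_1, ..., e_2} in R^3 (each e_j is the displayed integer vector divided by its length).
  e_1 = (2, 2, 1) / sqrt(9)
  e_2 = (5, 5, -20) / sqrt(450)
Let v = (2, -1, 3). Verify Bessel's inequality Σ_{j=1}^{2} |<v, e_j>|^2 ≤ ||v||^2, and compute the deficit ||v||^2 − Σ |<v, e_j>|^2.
Σ |<v, e_j>|^2 = 19/2; ||v||^2 = 14; deficit = 9/2

Write each e_j = u_j / sqrt(<u_j, u_j>) where u_j is the displayed integer vector. Then <v, e_j> = <v, u_j> / sqrt(<u_j, u_j>), so |<v, e_j>|^2 = <v, u_j>^2 / <u_j, u_j>.
Coefficients: <v, e_1> = 5/sqrt(9), <v, e_2> = -55/sqrt(450).
Square and sum: Σ |<v, e_j>|^2 = 19/2.
Compute ||v||^2 = v·v = 14.
Deficit = 14 − 19/2 = 9/2 ≥ 0, confirming Bessel's inequality. (The deficit equals ||v − Σ <v,e_j> e_j||^2, the squared distance from v to span{e_j}.)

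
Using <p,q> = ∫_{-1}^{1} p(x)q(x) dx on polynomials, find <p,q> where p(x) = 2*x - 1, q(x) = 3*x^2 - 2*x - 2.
<p,q> = -2/3

Expand the product: p(x)·q(x) = 6*x^3 - 7*x^2 - 2*x + 2.
∫_{-1}^{1} of each monomial x^k gives [2/(k+1) if k even, 0 if k odd]. Integrating term-by-term (or equivalently evaluating the antiderivative F(x) = 3*x^4/2 - 7*x^3/3 - x^2 + 2*x at the endpoints):
  F(1) − F(−1) = 1/6 − (5/6) = -2/3.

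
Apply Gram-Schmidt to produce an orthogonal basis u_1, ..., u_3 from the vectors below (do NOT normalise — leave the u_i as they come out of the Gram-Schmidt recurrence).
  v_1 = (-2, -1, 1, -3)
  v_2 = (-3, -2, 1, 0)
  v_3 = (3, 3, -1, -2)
Orthogonal basis:
  u_1 = (-2, -1, 1, -3)
  u_2 = (-9/5, -7/5, 2/5, 9/5)
  u_3 = (-49/129, 67/129, -13/129, 2/43)

Apply the Gram-Schmidt recurrence
  u_1 = v_1
  u_i = v_i − Σ_{j<i} ((v_i · u_j) / (u_j · u_j)) · u_j.

Step by step this gives:
  u_1 = (-2, -1, 1, -3)
  u_2 = (-9/5, -7/5, 2/5, 9/5)
  u_3 = (-49/129, 67/129, -13/129, 2/43)

Orthogonality check:
  u_2 · u_1 = 0 (should be 0)
  u_3 · u_1 = 0 (should be 0)
  u_3 · u_2 = 0 (should be 0)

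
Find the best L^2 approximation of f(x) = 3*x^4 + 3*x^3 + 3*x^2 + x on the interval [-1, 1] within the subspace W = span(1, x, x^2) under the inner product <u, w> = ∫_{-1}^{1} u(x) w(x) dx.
g(x) = 39*x^2/7 + 14*x/5 - 9/35

The best approximation g ∈ W is the orthogonal projection of f onto W. Writing g = a_0 + a_1 x + a_2 x^2, the coefficients solve the normal equations G · a = b where
  G_{ij} = <φ_i, φ_j> and b_i = <f, φ_i>, with φ_0 = 1, φ_1 = x, φ_2 = x^2.
G =
  [2, 0, 2/3]
  [0, 2/3, 0]
  [2/3, 0, 2/5],
b = (16/5, 28/15, 72/35).
Solving gives a_0 = -9/35, a_1 = 14/5, a_2 = 39/7, so
  g(x) = 39*x^2/7 + 14*x/5 - 9/35.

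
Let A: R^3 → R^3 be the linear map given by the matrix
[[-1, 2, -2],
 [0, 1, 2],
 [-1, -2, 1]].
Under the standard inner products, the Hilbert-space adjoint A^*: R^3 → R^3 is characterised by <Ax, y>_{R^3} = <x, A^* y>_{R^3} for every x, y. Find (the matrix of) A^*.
A^* = A^T =
[[-1, 0, -1],
 [2, 1, -2],
 [-2, 2, 1]]

For real matrices with standard dot products, the defining identity <Ax, y> = <x, A^* y> gives (Ax)^T y = x^T (A^*) y, i.e. x^T A^T y = x^T (A^*) y. Since this holds for all x, y, we must have A^* = A^T. Therefore
A^* =
[[-1, 0, -1],
 [2, 1, -2],
 [-2, 2, 1]].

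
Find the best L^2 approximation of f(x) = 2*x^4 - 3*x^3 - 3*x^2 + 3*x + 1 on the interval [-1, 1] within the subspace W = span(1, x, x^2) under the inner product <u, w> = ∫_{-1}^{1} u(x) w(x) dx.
g(x) = -9*x^2/7 + 6*x/5 + 29/35

The best approximation g ∈ W is the orthogonal projection of f onto W. Writing g = a_0 + a_1 x + a_2 x^2, the coefficients solve the normal equations G · a = b where
  G_{ij} = <φ_i, φ_j> and b_i = <f, φ_i>, with φ_0 = 1, φ_1 = x, φ_2 = x^2.
G =
  [2, 0, 2/3]
  [0, 2/3, 0]
  [2/3, 0, 2/5],
b = (4/5, 4/5, 4/105).
Solving gives a_0 = 29/35, a_1 = 6/5, a_2 = -9/7, so
  g(x) = -9*x^2/7 + 6*x/5 + 29/35.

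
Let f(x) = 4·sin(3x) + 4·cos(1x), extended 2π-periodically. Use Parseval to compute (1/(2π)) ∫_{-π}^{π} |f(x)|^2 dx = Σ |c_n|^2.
Σ |c_n|^2 = 16

Expand |f|^2 and use orthogonality of {sin(nx), cos(mx)} on [-π, π]:
  ∫_{-π}^{π} sin(nx)^2 dx = π, ∫ cos(mx)^2 dx = π, and cross terms integrate to 0.
So ∫_{-π}^{π} f(x)^2 dx = 4^2 · π + 4^2 · π = (16 + 16)π.
Divide by 2π: (16 + 16)/2 = 16.
By Parseval, this equals Σ |c_n|^2.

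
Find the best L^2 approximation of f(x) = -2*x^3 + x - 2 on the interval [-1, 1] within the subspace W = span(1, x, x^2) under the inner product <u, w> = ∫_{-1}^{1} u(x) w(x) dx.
g(x) = -x/5 - 2

The best approximation g ∈ W is the orthogonal projection of f onto W. Writing g = a_0 + a_1 x + a_2 x^2, the coefficients solve the normal equations G · a = b where
  G_{ij} = <φ_i, φ_j> and b_i = <f, φ_i>, with φ_0 = 1, φ_1 = x, φ_2 = x^2.
G =
  [2, 0, 2/3]
  [0, 2/3, 0]
  [2/3, 0, 2/5],
b = (-4, -2/15, -4/3).
Solving gives a_0 = -2, a_1 = -1/5, a_2 = 0, so
  g(x) = -x/5 - 2.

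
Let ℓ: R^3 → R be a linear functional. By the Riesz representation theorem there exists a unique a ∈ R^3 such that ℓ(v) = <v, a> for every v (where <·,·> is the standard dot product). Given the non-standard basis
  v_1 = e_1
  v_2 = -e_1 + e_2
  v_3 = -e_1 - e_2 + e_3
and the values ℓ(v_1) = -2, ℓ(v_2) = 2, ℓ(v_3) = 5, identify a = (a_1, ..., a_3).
a = (-2, 0, 3)

Write a = (a_1, ..., a_3) in the standard basis. For each basis vector v_i, ℓ(v_i) = <v_i, a> is a linear equation in the a_j's. Collect the n equations into a matrix system V a = ℓ, where row i of V is v_i (expressed in the standard basis). Since V is invertible (lower-triangular with 1s on the diagonal, up to permutation), solve by back-substitution:
  V =
[[1, 0, 0],
 [-1, 1, 0],
 [-1, -1, 1]]
  V a = (-2, 2, 5)
Solving gives a = (-2, 0, 3).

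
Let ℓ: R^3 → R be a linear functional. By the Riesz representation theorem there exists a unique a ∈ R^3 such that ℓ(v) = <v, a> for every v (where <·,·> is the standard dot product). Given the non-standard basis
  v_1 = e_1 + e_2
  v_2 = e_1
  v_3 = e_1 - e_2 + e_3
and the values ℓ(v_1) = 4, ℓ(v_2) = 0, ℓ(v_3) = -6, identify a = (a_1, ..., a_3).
a = (0, 4, -2)

Write a = (a_1, ..., a_3) in the standard basis. For each basis vector v_i, ℓ(v_i) = <v_i, a> is a linear equation in the a_j's. Collect the n equations into a matrix system V a = ℓ, where row i of V is v_i (expressed in the standard basis). Since V is invertible (lower-triangular with 1s on the diagonal, up to permutation), solve by back-substitution:
  V =
[[1, 1, 0],
 [1, 0, 0],
 [1, -1, 1]]
  V a = (4, 0, -6)
Solving gives a = (0, 4, -2).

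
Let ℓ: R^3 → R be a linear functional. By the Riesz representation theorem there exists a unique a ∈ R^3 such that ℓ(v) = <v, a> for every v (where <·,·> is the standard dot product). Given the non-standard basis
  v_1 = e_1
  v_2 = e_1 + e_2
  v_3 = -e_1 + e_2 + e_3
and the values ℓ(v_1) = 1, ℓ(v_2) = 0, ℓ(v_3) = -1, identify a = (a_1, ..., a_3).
a = (1, -1, 1)

Write a = (a_1, ..., a_3) in the standard basis. For each basis vector v_i, ℓ(v_i) = <v_i, a> is a linear equation in the a_j's. Collect the n equations into a matrix system V a = ℓ, where row i of V is v_i (expressed in the standard basis). Since V is invertible (lower-triangular with 1s on the diagonal, up to permutation), solve by back-substitution:
  V =
[[1, 0, 0],
 [1, 1, 0],
 [-1, 1, 1]]
  V a = (1, 0, -1)
Solving gives a = (1, -1, 1).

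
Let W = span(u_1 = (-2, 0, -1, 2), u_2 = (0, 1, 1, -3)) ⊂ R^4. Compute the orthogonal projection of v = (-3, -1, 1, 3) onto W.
proj_W(v) = (-58/25, -2/25, -31/25, 64/25)

Set up U = [u_1 | ... | u_2] ∈ R^(4×2). The projector onto W = col(U) is P = U (U^T U)^(-1) U^T.
Compute U^T U =
  [9, -7]
  [-7, 11],
and U^T v = (11, -9).
Solve U^T U · c = U^T v for the coefficients: c = (29/25, -2/25). The projection is proj_W(v) = U c.
Check: (v - proj_W(v)) · u_1 = 0  (should be 0).
Check: (v - proj_W(v)) · u_2 = 0  (should be 0).
Result: proj_W(v) = (-58/25, -2/25, -31/25, 64/25).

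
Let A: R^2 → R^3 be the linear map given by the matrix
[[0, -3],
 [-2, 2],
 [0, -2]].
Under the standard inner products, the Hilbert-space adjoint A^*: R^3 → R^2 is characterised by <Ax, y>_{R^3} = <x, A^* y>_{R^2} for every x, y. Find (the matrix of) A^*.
A^* = A^T =
[[0, -2, 0],
 [-3, 2, -2]]

For real matrices with standard dot products, the defining identity <Ax, y> = <x, A^* y> gives (Ax)^T y = x^T (A^*) y, i.e. x^T A^T y = x^T (A^*) y. Since this holds for all x, y, we must have A^* = A^T. Therefore
A^* =
[[0, -2, 0],
 [-3, 2, -2]].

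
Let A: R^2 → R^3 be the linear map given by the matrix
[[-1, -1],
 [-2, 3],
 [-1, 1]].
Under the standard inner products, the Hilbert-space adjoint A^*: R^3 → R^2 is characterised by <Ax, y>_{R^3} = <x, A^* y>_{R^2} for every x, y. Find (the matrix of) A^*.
A^* = A^T =
[[-1, -2, -1],
 [-1, 3, 1]]

For real matrices with standard dot products, the defining identity <Ax, y> = <x, A^* y> gives (Ax)^T y = x^T (A^*) y, i.e. x^T A^T y = x^T (A^*) y. Since this holds for all x, y, we must have A^* = A^T. Therefore
A^* =
[[-1, -2, -1],
 [-1, 3, 1]].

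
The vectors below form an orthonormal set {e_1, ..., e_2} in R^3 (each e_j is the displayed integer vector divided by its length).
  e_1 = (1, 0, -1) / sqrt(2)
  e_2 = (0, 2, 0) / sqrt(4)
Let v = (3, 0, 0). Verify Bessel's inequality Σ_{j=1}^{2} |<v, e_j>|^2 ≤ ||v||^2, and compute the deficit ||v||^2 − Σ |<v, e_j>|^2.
Σ |<v, e_j>|^2 = 9/2; ||v||^2 = 9; deficit = 9/2

Write each e_j = u_j / sqrt(<u_j, u_j>) where u_j is the displayed integer vector. Then <v, e_j> = <v, u_j> / sqrt(<u_j, u_j>), so |<v, e_j>|^2 = <v, u_j>^2 / <u_j, u_j>.
Coefficients: <v, e_1> = 3/sqrt(2), <v, e_2> = 0/sqrt(4).
Square and sum: Σ |<v, e_j>|^2 = 9/2.
Compute ||v||^2 = v·v = 9.
Deficit = 9 − 9/2 = 9/2 ≥ 0, confirming Bessel's inequality. (The deficit equals ||v − Σ <v,e_j> e_j||^2, the squared distance from v to span{e_j}.)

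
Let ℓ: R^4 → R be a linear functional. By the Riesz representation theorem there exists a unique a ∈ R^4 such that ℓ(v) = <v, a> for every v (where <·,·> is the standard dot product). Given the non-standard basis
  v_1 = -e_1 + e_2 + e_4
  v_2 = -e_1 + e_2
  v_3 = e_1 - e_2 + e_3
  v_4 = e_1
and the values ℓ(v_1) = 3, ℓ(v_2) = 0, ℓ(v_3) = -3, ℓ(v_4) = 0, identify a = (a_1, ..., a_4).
a = (0, 0, -3, 3)

Write a = (a_1, ..., a_4) in the standard basis. For each basis vector v_i, ℓ(v_i) = <v_i, a> is a linear equation in the a_j's. Collect the n equations into a matrix system V a = ℓ, where row i of V is v_i (expressed in the standard basis). Since V is invertible (lower-triangular with 1s on the diagonal, up to permutation), solve by back-substitution:
  V =
[[-1, 1, 0, 1],
 [-1, 1, 0, 0],
 [1, -1, 1, 0],
 [1, 0, 0, 0]]
  V a = (3, 0, -3, 0)
Solving gives a = (0, 0, -3, 3).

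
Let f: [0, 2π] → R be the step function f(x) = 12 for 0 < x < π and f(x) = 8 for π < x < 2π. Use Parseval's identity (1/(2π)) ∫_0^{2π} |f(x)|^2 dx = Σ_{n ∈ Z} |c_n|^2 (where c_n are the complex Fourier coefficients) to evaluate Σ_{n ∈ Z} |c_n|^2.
Σ |c_n|^2 = 104

Parseval equates the L^2 energy of f (normalised by 1/(2π)) with the ℓ^2 sum of its Fourier coefficients: (1/(2π)) ∫_0^{2π} |f|^2 = Σ |c_n|^2.
Compute the left side: (1/(2π)) [∫_0^π 12^2 dx + ∫_π^{2π} 8^2 dx] = (1/(2π)) · (144π + 64π) = (144 + 64)/2 = 104.
So Σ_{n ∈ Z} |c_n|^2 = 104.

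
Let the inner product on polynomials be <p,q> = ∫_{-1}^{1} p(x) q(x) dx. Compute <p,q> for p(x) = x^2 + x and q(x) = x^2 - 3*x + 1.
<p,q> = -14/15

Expand the product: p(x)·q(x) = x^4 - 2*x^3 - 2*x^2 + x.
∫_{-1}^{1} of each monomial x^k gives [2/(k+1) if k even, 0 if k odd]. Integrating term-by-term (or equivalently evaluating the antiderivative F(x) = x^5/5 - x^4/2 - 2*x^3/3 + x^2/2 at the endpoints):
  F(1) − F(−1) = -7/15 − (7/15) = -14/15.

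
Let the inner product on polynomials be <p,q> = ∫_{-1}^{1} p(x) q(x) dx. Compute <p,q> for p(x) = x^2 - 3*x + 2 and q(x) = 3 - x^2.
<p,q> = 184/15

Expand the product: p(x)·q(x) = -x^4 + 3*x^3 + x^2 - 9*x + 6.
∫_{-1}^{1} of each monomial x^k gives [2/(k+1) if k even, 0 if k odd]. Integrating term-by-term (or equivalently evaluating the antiderivative F(x) = -x^5/5 + 3*x^4/4 + x^3/3 - 9*x^2/2 + 6*x at the endpoints):
  F(1) − F(−1) = 143/60 − (-593/60) = 184/15.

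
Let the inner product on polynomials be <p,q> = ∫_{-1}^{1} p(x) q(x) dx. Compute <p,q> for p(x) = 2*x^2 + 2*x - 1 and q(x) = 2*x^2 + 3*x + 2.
<p,q> = 44/15

Expand the product: p(x)·q(x) = 4*x^4 + 10*x^3 + 8*x^2 + x - 2.
∫_{-1}^{1} of each monomial x^k gives [2/(k+1) if k even, 0 if k odd]. Integrating term-by-term (or equivalently evaluating the antiderivative F(x) = 4*x^5/5 + 5*x^4/2 + 8*x^3/3 + x^2/2 - 2*x at the endpoints):
  F(1) − F(−1) = 67/15 − (23/15) = 44/15.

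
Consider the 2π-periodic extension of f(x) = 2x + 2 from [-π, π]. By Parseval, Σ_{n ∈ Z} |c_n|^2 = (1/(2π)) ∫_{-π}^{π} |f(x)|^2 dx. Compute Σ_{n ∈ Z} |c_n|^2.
Σ |c_n|^2 = 4π^2/3 + 4

Expand and integrate term by term over [-π, π]:
  ∫ (2x)^2 dx = 4·(2π^3/3); ∫ 2·2·(2)·x dx = 0 (odd integrand); ∫ 2^2 dx = 4·2π.
So (1/(2π)) ∫_{-π}^{π} (2x + 2)^2 dx = 4π^2/3 + 4 = 4π^2/3 + 4.
Parseval ⇒ Σ |c_n|^2 = 4π^2/3 + 4.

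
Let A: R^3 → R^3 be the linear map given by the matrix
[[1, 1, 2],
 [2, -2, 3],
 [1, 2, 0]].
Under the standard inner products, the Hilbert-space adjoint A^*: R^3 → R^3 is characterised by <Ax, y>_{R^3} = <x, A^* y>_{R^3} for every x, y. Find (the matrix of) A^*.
A^* = A^T =
[[1, 2, 1],
 [1, -2, 2],
 [2, 3, 0]]

For real matrices with standard dot products, the defining identity <Ax, y> = <x, A^* y> gives (Ax)^T y = x^T (A^*) y, i.e. x^T A^T y = x^T (A^*) y. Since this holds for all x, y, we must have A^* = A^T. Therefore
A^* =
[[1, 2, 1],
 [1, -2, 2],
 [2, 3, 0]].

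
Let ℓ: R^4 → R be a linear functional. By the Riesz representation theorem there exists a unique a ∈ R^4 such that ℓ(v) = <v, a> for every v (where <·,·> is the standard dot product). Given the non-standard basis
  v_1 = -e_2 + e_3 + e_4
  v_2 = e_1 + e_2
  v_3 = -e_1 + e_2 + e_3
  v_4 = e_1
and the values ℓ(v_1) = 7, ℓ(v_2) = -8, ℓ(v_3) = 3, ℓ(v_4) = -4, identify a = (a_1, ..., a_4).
a = (-4, -4, 3, 0)

Write a = (a_1, ..., a_4) in the standard basis. For each basis vector v_i, ℓ(v_i) = <v_i, a> is a linear equation in the a_j's. Collect the n equations into a matrix system V a = ℓ, where row i of V is v_i (expressed in the standard basis). Since V is invertible (lower-triangular with 1s on the diagonal, up to permutation), solve by back-substitution:
  V =
[[0, -1, 1, 1],
 [1, 1, 0, 0],
 [-1, 1, 1, 0],
 [1, 0, 0, 0]]
  V a = (7, -8, 3, -4)
Solving gives a = (-4, -4, 3, 0).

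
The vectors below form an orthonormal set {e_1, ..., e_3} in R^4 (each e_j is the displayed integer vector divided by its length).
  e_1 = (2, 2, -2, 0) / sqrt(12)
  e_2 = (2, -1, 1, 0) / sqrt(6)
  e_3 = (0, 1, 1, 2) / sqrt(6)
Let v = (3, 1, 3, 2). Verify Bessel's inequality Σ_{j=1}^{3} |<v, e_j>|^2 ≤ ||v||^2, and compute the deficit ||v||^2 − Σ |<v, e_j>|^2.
Σ |<v, e_j>|^2 = 65/3; ||v||^2 = 23; deficit = 4/3

Write each e_j = u_j / sqrt(<u_j, u_j>) where u_j is the displayed integer vector. Then <v, e_j> = <v, u_j> / sqrt(<u_j, u_j>), so |<v, e_j>|^2 = <v, u_j>^2 / <u_j, u_j>.
Coefficients: <v, e_1> = 2/sqrt(12), <v, e_2> = 8/sqrt(6), <v, e_3> = 8/sqrt(6).
Square and sum: Σ |<v, e_j>|^2 = 65/3.
Compute ||v||^2 = v·v = 23.
Deficit = 23 − 65/3 = 4/3 ≥ 0, confirming Bessel's inequality. (The deficit equals ||v − Σ <v,e_j> e_j||^2, the squared distance from v to span{e_j}.)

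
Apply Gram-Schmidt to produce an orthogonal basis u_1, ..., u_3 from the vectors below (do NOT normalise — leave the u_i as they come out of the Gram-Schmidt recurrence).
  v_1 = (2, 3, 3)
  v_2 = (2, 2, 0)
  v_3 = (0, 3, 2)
Orthogonal basis:
  u_1 = (2, 3, 3)
  u_2 = (12/11, 7/11, -15/11)
  u_3 = (-21/19, 21/19, -7/19)

Apply the Gram-Schmidt recurrence
  u_1 = v_1
  u_i = v_i − Σ_{j<i} ((v_i · u_j) / (u_j · u_j)) · u_j.

Step by step this gives:
  u_1 = (2, 3, 3)
  u_2 = (12/11, 7/11, -15/11)
  u_3 = (-21/19, 21/19, -7/19)

Orthogonality check:
  u_2 · u_1 = 0 (should be 0)
  u_3 · u_1 = 0 (should be 0)
  u_3 · u_2 = 0 (should be 0)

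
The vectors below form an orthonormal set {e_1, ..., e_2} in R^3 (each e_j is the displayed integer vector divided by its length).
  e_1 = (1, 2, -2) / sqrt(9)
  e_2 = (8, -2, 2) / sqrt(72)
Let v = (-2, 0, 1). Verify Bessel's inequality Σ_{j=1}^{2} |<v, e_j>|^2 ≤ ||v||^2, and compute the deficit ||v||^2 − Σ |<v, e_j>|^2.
Σ |<v, e_j>|^2 = 9/2; ||v||^2 = 5; deficit = 1/2

Write each e_j = u_j / sqrt(<u_j, u_j>) where u_j is the displayed integer vector. Then <v, e_j> = <v, u_j> / sqrt(<u_j, u_j>), so |<v, e_j>|^2 = <v, u_j>^2 / <u_j, u_j>.
Coefficients: <v, e_1> = -4/sqrt(9), <v, e_2> = -14/sqrt(72).
Square and sum: Σ |<v, e_j>|^2 = 9/2.
Compute ||v||^2 = v·v = 5.
Deficit = 5 − 9/2 = 1/2 ≥ 0, confirming Bessel's inequality. (The deficit equals ||v − Σ <v,e_j> e_j||^2, the squared distance from v to span{e_j}.)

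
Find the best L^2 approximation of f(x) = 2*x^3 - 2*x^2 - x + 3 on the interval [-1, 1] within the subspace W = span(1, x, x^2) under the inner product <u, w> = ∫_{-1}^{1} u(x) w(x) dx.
g(x) = -2*x^2 + x/5 + 3

The best approximation g ∈ W is the orthogonal projection of f onto W. Writing g = a_0 + a_1 x + a_2 x^2, the coefficients solve the normal equations G · a = b where
  G_{ij} = <φ_i, φ_j> and b_i = <f, φ_i>, with φ_0 = 1, φ_1 = x, φ_2 = x^2.
G =
  [2, 0, 2/3]
  [0, 2/3, 0]
  [2/3, 0, 2/5],
b = (14/3, 2/15, 6/5).
Solving gives a_0 = 3, a_1 = 1/5, a_2 = -2, so
  g(x) = -2*x^2 + x/5 + 3.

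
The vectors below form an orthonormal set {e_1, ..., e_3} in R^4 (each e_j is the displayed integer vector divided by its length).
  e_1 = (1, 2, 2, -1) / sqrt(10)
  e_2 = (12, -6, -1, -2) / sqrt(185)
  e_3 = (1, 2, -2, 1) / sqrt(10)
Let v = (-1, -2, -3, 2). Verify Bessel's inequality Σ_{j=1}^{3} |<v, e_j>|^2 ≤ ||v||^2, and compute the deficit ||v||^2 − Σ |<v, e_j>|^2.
Σ |<v, e_j>|^2 = 3294/185; ||v||^2 = 18; deficit = 36/185

Write each e_j = u_j / sqrt(<u_j, u_j>) where u_j is the displayed integer vector. Then <v, e_j> = <v, u_j> / sqrt(<u_j, u_j>), so |<v, e_j>|^2 = <v, u_j>^2 / <u_j, u_j>.
Coefficients: <v, e_1> = -13/sqrt(10), <v, e_2> = -1/sqrt(185), <v, e_3> = 3/sqrt(10).
Square and sum: Σ |<v, e_j>|^2 = 3294/185.
Compute ||v||^2 = v·v = 18.
Deficit = 18 − 3294/185 = 36/185 ≥ 0, confirming Bessel's inequality. (The deficit equals ||v − Σ <v,e_j> e_j||^2, the squared distance from v to span{e_j}.)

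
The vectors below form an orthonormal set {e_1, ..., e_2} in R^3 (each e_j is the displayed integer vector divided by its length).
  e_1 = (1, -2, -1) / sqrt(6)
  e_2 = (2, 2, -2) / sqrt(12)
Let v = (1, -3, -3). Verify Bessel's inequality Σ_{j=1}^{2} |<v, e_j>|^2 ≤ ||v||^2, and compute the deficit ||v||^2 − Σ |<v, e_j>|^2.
Σ |<v, e_j>|^2 = 17; ||v||^2 = 19; deficit = 2

Write each e_j = u_j / sqrt(<u_j, u_j>) where u_j is the displayed integer vector. Then <v, e_j> = <v, u_j> / sqrt(<u_j, u_j>), so |<v, e_j>|^2 = <v, u_j>^2 / <u_j, u_j>.
Coefficients: <v, e_1> = 10/sqrt(6), <v, e_2> = 2/sqrt(12).
Square and sum: Σ |<v, e_j>|^2 = 17.
Compute ||v||^2 = v·v = 19.
Deficit = 19 − 17 = 2 ≥ 0, confirming Bessel's inequality. (The deficit equals ||v − Σ <v,e_j> e_j||^2, the squared distance from v to span{e_j}.)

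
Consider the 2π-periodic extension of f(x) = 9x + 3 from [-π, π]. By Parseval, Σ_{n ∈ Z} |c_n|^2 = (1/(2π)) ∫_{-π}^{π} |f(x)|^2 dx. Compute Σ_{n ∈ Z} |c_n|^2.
Σ |c_n|^2 = 27π^2 + 9

Expand and integrate term by term over [-π, π]:
  ∫ (9x)^2 dx = 81·(2π^3/3); ∫ 2·9·(3)·x dx = 0 (odd integrand); ∫ 3^2 dx = 9·2π.
So (1/(2π)) ∫_{-π}^{π} (9x + 3)^2 dx = 81π^2/3 + 9 = 27π^2 + 9.
Parseval ⇒ Σ |c_n|^2 = 27π^2 + 9.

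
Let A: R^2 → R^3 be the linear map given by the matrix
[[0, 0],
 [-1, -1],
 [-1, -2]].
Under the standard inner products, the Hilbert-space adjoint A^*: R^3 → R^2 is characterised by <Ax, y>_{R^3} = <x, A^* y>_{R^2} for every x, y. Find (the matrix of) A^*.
A^* = A^T =
[[0, -1, -1],
 [0, -1, -2]]

For real matrices with standard dot products, the defining identity <Ax, y> = <x, A^* y> gives (Ax)^T y = x^T (A^*) y, i.e. x^T A^T y = x^T (A^*) y. Since this holds for all x, y, we must have A^* = A^T. Therefore
A^* =
[[0, -1, -1],
 [0, -1, -2]].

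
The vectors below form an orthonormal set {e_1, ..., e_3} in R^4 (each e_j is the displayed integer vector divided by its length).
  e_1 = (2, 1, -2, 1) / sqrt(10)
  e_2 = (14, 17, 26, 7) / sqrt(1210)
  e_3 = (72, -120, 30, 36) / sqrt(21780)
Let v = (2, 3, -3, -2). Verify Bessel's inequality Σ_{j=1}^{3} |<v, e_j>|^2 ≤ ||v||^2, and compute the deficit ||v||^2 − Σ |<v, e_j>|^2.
Σ |<v, e_j>|^2 = 94/5; ||v||^2 = 26; deficit = 36/5

Write each e_j = u_j / sqrt(<u_j, u_j>) where u_j is the displayed integer vector. Then <v, e_j> = <v, u_j> / sqrt(<u_j, u_j>), so |<v, e_j>|^2 = <v, u_j>^2 / <u_j, u_j>.
Coefficients: <v, e_1> = 11/sqrt(10), <v, e_2> = -13/sqrt(1210), <v, e_3> = -378/sqrt(21780).
Square and sum: Σ |<v, e_j>|^2 = 94/5.
Compute ||v||^2 = v·v = 26.
Deficit = 26 − 94/5 = 36/5 ≥ 0, confirming Bessel's inequality. (The deficit equals ||v − Σ <v,e_j> e_j||^2, the squared distance from v to span{e_j}.)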